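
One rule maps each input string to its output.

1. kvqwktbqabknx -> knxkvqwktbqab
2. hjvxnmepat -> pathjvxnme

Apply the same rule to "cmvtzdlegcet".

cetcmvtzdleg

Rule — move the last 3 characters to the front (rotate right by 3).
"cmvtzdlegcet" → "cetcmvtzdleg".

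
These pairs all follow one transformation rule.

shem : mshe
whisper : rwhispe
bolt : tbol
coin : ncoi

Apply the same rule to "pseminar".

rpsemina

The transformation: move the last character to the front.
Doing the same to "pseminar": "rpsemina".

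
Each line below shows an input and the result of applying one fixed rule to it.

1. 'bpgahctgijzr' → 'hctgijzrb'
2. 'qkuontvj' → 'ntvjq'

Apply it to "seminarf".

The transformation: move the first character to the end, then delete the first 3 characters.
For "seminarf", step one produces "eminarfs"; step two turns that into "narfs".

narfs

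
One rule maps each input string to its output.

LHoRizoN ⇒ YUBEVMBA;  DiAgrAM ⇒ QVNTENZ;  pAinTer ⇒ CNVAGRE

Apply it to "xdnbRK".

The transformation: shift every letter 13 places forward in the alphabet (wrapping around) — i.e. ROT13, then convert every letter to uppercase.
"xdnbRK" → "KQAOEX".

KQAOEX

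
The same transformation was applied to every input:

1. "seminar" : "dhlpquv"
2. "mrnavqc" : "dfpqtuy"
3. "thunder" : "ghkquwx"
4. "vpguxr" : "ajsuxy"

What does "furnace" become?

In each case the input is transformed by: shift every letter 3 places forward in the alphabet (wrapping around), then sort the characters into alphabetical order.
Applying both steps to "furnace": "ixuqdfh", then "dfhiqux".

dfhiqux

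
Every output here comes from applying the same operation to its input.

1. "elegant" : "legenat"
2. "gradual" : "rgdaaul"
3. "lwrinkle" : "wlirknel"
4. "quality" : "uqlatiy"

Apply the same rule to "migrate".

Each output is the input with this applied: swap each adjacent pair of characters (1↔2, 3↔4, ...).
For "migrate" the result is "imrgtae".

imrgtae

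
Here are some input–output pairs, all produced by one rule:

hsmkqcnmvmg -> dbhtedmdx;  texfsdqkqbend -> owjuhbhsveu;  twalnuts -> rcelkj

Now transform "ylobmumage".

fsdldrxv

The rule is to shift every letter 9 places backward in the alphabet (wrapping around), then delete the first 2 characters.
"ylobmumage" → "fsdldrxv".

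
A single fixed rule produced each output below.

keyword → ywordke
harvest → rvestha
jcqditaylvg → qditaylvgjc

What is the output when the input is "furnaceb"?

The rule is to move the first 2 characters to the end (rotate left by 2).
Doing the same to "furnaceb": "rnacebfu".

rnacebfu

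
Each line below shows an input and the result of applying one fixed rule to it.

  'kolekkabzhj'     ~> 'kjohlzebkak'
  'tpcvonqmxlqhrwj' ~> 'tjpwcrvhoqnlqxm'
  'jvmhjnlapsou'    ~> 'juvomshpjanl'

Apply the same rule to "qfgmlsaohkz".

qzfkghmolas

The transformation: take characters alternately from the front and the back (1st, last, 2nd, 2nd-last, ...).
Doing the same to "qfgmlsaohkz": "qzfkghmolas".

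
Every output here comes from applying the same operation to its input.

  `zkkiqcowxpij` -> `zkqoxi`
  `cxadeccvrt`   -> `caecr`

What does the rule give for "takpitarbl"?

tkiab

Looking at the pairs, the operation is to keep every other character starting from the first (positions 1st, 3rd, 5th, ...).
"takpitarbl" → "tkiab".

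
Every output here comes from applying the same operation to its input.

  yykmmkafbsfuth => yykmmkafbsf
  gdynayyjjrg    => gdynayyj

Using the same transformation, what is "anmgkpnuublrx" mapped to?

anmgkpnuub

In each case the input is transformed by: delete the last 3 characters.
On "anmgkpnuublrx" that produces "anmgkpnuub".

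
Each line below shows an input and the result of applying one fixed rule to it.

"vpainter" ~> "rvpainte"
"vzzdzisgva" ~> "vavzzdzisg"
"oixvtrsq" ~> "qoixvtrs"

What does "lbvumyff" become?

flbvumyf

The pattern: swap the front and back halves of the string, then move the first 3 characters to the end (rotate left by 3).
For "lbvumyff", step one produces "myfflbvu"; step two turns that into "flbvumyf".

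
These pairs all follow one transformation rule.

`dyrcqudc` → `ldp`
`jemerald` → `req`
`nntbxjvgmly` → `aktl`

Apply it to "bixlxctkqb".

Looking at the pairs, the operation is to shift every letter 13 places forward in the alphabet (wrapping around) — i.e. ROT13, then keep one character in every 3, starting at position 2 (positions 2nd, 5th, 8th, ...).
For "bixlxctkqb", step one produces "ovkykpgxdo"; step two turns that into "vkx".

vkx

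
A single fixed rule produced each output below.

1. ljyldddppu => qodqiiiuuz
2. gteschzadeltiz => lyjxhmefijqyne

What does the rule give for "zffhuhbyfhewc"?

The rule is to shift every letter 5 places forward in the alphabet (wrapping around).
Doing the same to "zffhuhbyfhewc": "ekkmzmgdkmjbh".

ekkmzmgdkmjbh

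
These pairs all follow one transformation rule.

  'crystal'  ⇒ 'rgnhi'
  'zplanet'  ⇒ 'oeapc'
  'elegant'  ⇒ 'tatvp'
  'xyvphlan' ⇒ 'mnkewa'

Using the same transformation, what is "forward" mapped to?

What's happening: shift every letter 11 places backward in the alphabet (wrapping around), then delete the last 2 characters.
Working it through for "forward": intermediate "udglpgs", final "udglp".
(Check on "crystal": → "rgnhipa" → "rgnhi" ✓)

udglp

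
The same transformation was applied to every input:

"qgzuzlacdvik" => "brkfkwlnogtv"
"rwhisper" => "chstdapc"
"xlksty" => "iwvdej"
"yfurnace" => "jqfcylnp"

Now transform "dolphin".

Each output is the input with this applied: shift every letter 11 places forward in the alphabet (wrapping around).
"dolphin" → "ozwasty".

ozwasty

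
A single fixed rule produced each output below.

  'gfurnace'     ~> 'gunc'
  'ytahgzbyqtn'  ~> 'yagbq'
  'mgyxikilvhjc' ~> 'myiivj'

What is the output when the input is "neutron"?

nur

Looking at the pairs, the operation is to move the last character to the front, then keep every other character starting from the second (positions 2nd, 4th, 6th, ...).
Applying both steps to "neutron": "nneutro", then "nur".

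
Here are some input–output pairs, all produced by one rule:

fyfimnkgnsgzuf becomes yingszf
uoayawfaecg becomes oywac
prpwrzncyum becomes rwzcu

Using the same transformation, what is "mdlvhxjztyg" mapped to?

dvxzy

What's happening: keep every other character starting from the second (positions 2nd, 4th, 6th, ...).
So "mdlvhxjztyg" becomes "dvxzy".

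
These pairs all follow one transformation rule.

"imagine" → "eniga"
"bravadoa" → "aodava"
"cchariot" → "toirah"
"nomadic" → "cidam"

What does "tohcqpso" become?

ospqch

The rule is to reverse the string, then delete the last 2 characters.
For "tohcqpso", step one produces "ospqchot"; step two turns that into "ospqch".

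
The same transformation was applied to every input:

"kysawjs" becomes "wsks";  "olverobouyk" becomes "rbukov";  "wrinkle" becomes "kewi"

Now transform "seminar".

nrsm

In each case the input is transformed by: keep every other character starting from the first (positions 1st, 3rd, 5th, ...), then move the first 2 characters to the end (rotate left by 2).
Applying both steps to "seminar": "smnr", then "nrsm".
(Check on "wrinkle": → "wike" → "kewi" ✓)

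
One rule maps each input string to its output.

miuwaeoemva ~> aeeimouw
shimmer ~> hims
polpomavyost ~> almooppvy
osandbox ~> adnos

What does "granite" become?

In each case the input is transformed by: delete the last 3 characters, then sort the characters into alphabetical order.
For "granite", step one produces "gran"; step two turns that into "agnr".

agnr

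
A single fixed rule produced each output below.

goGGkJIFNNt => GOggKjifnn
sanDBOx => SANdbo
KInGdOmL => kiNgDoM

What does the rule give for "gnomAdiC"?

GNOMaDI

Rule — delete the last character, then flip the case of every letter.
"gnomAdiC" → "gnomAdi" → "GNOMaDI".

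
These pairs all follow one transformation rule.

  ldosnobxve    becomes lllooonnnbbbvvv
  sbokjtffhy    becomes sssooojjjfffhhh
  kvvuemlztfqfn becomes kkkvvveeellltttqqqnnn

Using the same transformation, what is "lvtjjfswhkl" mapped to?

llltttjjjssshhhlll

In each case the input is transformed by: keep every other character starting from the first (positions 1st, 3rd, 5th, ...), then repeat every character 3 times.
Starting from "lvtjjfswhkl": after the first operation, "ltjshl"; after the second, "llltttjjjssshhhlll".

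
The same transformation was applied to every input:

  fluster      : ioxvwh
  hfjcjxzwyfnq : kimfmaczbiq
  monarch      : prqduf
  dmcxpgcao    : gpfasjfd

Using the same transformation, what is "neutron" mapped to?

qhxwur

Looking at the pairs, the operation is to delete the last character, then shift every letter 3 places forward in the alphabet (wrapping around).
On "neutron": the first step gives "neutro", and the second then gives "qhxwur".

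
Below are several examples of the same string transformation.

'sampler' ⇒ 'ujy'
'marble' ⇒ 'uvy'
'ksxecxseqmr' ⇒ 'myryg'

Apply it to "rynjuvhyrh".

The transformation: keep every other character starting from the second (positions 2nd, 4th, 6th, ...), then shift every letter 6 places backward in the alphabet (wrapping around).
Working it through for "rynjuvhyrh": intermediate "yjvyh", final "sdpsb".

sdpsb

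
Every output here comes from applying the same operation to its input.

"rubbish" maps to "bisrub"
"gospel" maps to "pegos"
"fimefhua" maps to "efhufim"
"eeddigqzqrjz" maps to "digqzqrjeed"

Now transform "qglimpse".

impsqgl

Rule — delete the last character, then move the first 3 characters to the end (rotate left by 3).
Applying both steps to "qglimpse": "qglimps", then "impsqgl".
(Check on "eeddigqzqrjz": → "eeddigqzqrj" → "digqzqrjeed" ✓)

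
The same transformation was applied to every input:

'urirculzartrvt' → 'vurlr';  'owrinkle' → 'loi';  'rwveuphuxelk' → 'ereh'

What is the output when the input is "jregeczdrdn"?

djgz

What's happening: keep one character in every 3, starting at position 1 (positions 1st, 4th, 7th, ...), then move the last character to the front.
So "jregeczdrdn" becomes "djgz".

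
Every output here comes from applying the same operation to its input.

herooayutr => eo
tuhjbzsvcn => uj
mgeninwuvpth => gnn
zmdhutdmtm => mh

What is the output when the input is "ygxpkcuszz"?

In each case the input is transformed by: keep every other character starting from the second (positions 2nd, 4th, 6th, ...), then delete the last 3 characters.
On "ygxpkcuszz": the first step gives "gpcsz", and the second then gives "gp".
(Check on "herooayutr": → "eoaur" → "eo" ✓)

gp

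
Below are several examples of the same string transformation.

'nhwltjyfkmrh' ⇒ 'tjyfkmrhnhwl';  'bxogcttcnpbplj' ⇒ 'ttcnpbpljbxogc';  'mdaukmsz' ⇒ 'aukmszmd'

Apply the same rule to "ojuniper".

uniperoj

In each case the input is transformed by: swap the front and back halves of the string, then move the last 2 characters to the front (rotate right by 2).
On "ojuniper" that produces "uniperoj".
(Check on "nhwltjyfkmrh": → "yfkmrhnhwltj" → "tjyfkmrhnhwl" ✓)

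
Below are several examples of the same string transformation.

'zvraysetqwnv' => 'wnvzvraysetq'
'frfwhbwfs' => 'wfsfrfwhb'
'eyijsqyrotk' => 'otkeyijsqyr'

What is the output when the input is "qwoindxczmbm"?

mbmqwoindxcz

The pattern: move the last 3 characters to the front (rotate right by 3).
For "qwoindxczmbm" the result is "mbmqwoindxcz".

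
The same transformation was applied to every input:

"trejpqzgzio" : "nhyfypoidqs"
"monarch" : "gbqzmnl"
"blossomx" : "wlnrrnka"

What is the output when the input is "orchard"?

Rule — reverse the string, then shift every letter 1 place backward in the alphabet (wrapping around).
"orchard" → "drahcro" → "cqzgbqn".

cqzgbqn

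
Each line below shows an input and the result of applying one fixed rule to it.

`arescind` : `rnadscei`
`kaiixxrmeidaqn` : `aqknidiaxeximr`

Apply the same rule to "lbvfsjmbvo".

bvlofmvbjs

The pattern: swap each adjacent pair of characters (1↔2, 3↔4, ...), then take characters alternately from the front and the back (1st, last, 2nd, 2nd-last, ...).
"lbvfsjmbvo" → "blfvjsbmov" → "bvlofmvbjs".
(Check on "kaiixxrmeidaqn": → "akiixxmrieadnq" → "aqknidiaxeximr" ✓)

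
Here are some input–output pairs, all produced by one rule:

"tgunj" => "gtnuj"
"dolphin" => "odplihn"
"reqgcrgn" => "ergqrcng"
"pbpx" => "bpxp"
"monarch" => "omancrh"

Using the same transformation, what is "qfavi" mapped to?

The transformation: swap each adjacent pair of characters (1↔2, 3↔4, ...).
"qfavi" → "fqvai".

fqvai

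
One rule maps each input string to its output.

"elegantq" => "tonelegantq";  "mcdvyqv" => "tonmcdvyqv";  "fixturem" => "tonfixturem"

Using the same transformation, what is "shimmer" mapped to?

tonshimmer

The transformation: prepend "ton".
For "shimmer" the result is "tonshimmer".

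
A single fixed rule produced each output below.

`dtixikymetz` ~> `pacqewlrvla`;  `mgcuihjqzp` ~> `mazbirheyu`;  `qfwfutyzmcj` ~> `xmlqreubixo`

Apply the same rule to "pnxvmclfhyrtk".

The transformation: move the first 3 characters to the end (rotate left by 3), then shift every letter 8 places backward in the alphabet (wrapping around).
For "pnxvmclfhyrtk" the result is "neudxzqjlchfp".

neudxzqjlchfp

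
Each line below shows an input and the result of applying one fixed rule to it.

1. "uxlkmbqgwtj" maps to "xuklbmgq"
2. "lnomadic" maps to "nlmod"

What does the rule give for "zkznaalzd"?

The rule is to swap each adjacent pair of characters (1↔2, 3↔4, ...), then delete the last 3 characters.
Applying both steps to "zkznaalzd": "kznzaazld", then "kznzaa".

kznzaa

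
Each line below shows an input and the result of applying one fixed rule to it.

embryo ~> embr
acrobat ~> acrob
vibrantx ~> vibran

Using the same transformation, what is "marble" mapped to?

marb

Rule — delete the last 2 characters.
For "marble" the result is "marb".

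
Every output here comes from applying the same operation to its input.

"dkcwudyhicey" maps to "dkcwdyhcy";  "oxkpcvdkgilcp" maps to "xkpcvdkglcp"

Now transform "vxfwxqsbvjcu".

The transformation: remove every vowel.
So "vxfwxqsbvjcu" becomes "vxfwxqsbvjc".

vxfwxqsbvjc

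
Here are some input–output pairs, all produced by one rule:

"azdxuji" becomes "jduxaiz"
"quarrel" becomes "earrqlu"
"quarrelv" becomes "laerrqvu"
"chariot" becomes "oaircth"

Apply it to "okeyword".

What's happening: take characters alternately from the front and the back (1st, last, 2nd, 2nd-last, ...), then move the first 3 characters to the end (rotate left by 3).
"okeyword" → "reoywodk".
(Check on "azdxuji": → "aizjdux" → "jduxaiz" ✓)

reoywodk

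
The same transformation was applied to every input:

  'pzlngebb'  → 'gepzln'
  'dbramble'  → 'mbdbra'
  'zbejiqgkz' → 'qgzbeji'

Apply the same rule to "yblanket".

nkybla

In each case the input is transformed by: delete the last 2 characters, then move the last 2 characters to the front (rotate right by 2).
"yblanket" → "yblank" → "nkybla".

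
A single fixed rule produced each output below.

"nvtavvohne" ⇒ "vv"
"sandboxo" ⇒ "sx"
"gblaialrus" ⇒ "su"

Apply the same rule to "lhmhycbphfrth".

ty

The pattern: sort the characters into alphabetical order, then keep only the last 2 characters.
For "lhmhycbphfrth", step one produces "bcfhhhhlmprty"; step two turns that into "ty".
(Check on "nvtavvohne": → "aehnnotvvv" → "vv" ✓)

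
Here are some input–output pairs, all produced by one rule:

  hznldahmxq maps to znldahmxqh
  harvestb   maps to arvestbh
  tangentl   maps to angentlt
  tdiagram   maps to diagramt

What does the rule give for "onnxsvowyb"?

nnxsvowybo

The transformation: move the first character to the end.
So "onnxsvowyb" becomes "nnxsvowybo".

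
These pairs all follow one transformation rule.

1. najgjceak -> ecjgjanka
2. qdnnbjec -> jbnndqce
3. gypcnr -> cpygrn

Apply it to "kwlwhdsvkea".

In each case the input is transformed by: move the last 2 characters to the front (rotate right by 2), then reverse the string.
So "kwlwhdsvkea" becomes "kvsdhwlwkae".

kvsdhwlwkae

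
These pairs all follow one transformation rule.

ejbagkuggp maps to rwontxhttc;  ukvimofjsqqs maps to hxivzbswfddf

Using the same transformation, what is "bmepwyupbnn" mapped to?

ozrcjlhcoaa

The transformation: shift every letter 13 places forward in the alphabet (wrapping around) — i.e. ROT13.
On "bmepwyupbnn" that produces "ozrcjlhcoaa".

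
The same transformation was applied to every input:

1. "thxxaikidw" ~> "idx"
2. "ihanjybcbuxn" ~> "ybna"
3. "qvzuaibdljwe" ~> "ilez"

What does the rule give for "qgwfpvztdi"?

The pattern: keep one character in every 3, starting at position 3 (positions 3rd, 6th, 9th, ...), then move the first character to the end.
Applying that to "qgwfpvztdi" gives "vdw".
(Check on "ihanjybcbuxn": → "aybn" → "ybna" ✓)

vdw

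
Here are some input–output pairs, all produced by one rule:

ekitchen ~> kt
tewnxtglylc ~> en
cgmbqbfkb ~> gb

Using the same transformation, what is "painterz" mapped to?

What's happening: keep every other character starting from the second (positions 2nd, 4th, 6th, ...), then keep only the first 2 characters.
On "painterz" that produces "an".

an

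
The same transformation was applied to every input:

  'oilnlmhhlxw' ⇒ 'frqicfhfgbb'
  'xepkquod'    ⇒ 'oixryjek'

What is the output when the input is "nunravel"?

pyfhohlu

Rule — shift every letter 6 places backward in the alphabet (wrapping around), then move the last 3 characters to the front (rotate right by 3).
Applying both steps to "nunravel": "hohlupyf", then "pyfhohlu".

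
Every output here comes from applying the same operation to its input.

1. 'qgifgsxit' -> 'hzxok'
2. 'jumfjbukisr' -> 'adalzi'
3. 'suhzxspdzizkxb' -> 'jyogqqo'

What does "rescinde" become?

What's happening: keep every other character starting from the first (positions 1st, 3rd, 5th, ...), then shift every letter 9 places backward in the alphabet (wrapping around).
Starting from "rescinde": after the first operation, "rsid"; after the second, "ijzu".

ijzu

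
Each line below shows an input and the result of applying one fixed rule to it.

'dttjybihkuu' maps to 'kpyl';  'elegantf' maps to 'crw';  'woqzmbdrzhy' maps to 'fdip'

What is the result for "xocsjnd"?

fa

Rule — keep one character in every 3, starting at position 2 (positions 2nd, 5th, 8th, ...), then shift every letter 9 places backward in the alphabet (wrapping around).
"xocsjnd" → "oj" → "fa".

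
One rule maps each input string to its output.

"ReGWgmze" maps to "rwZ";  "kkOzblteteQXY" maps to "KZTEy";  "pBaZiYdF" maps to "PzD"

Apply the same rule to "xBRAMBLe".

Xal

Looking at the pairs, the operation is to keep one character in every 3, starting at position 1 (positions 1st, 4th, 7th, ...), then flip the case of every letter.
For "xBRAMBLe", step one produces "xAL"; step two turns that into "Xal".
(Check on "pBaZiYdF": → "pZd" → "PzD" ✓)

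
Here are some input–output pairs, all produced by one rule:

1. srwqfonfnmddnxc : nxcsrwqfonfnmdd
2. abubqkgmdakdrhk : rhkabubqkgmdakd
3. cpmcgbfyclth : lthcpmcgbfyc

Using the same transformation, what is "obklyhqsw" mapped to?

qswobklyh

Rule — move the last 3 characters to the front (rotate right by 3).
Applying that to "obklyhqsw" gives "qswobklyh".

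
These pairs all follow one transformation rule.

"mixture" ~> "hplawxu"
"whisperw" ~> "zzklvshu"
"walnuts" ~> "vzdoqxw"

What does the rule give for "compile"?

In each case the input is transformed by: move the last character to the front, then shift every letter 3 places forward in the alphabet (wrapping around).
Working it through for "compile": intermediate "ecompil", final "hfrpslo".

hfrpslo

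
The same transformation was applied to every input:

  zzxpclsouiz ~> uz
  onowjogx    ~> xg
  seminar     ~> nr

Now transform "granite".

ie

Rule — swap each adjacent pair of characters (1↔2, 3↔4, ...), then keep only the last 2 characters.
"granite" → "rgnatie" → "ie".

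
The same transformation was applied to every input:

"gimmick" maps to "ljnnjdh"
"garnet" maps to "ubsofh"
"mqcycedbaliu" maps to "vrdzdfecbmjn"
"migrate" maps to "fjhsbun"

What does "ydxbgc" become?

deychz

What's happening: swap the first and last characters, then shift every letter 1 place forward in the alphabet (wrapping around).
"ydxbgc" → "cdxbgy" → "deychz".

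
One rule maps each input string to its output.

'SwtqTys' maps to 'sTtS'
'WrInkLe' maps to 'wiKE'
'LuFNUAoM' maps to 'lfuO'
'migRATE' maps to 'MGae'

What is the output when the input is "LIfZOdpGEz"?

lFoPe

What's happening: keep every other character starting from the first (positions 1st, 3rd, 5th, ...), then flip the case of every letter.
"LIfZOdpGEz" → "LfOpE" → "lFoPe".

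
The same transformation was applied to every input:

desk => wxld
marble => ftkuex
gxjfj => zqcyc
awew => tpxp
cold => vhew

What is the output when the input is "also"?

What's happening: shift every letter 7 places backward in the alphabet (wrapping around).
So "also" becomes "telh".

telh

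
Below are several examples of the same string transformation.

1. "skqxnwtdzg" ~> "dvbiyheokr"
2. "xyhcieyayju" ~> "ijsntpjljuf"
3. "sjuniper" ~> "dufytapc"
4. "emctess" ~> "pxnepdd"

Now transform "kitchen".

vtenspy

Each output is the input with this applied: shift every letter 11 places forward in the alphabet (wrapping around).
So "kitchen" becomes "vtenspy".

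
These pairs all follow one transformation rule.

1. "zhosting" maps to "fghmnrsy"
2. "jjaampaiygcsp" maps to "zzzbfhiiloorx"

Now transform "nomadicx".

Looking at the pairs, the operation is to sort the characters into alphabetical order, then shift every letter 1 place backward in the alphabet (wrapping around).
"nomadicx" → "acdimnox" → "zbchlmnw".

zbchlmnw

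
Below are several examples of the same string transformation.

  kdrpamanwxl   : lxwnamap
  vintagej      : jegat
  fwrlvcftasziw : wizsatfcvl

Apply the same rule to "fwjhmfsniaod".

doainsfmh

Each output is the input with this applied: delete the first 3 characters, then reverse the string.
Doing the same to "fwjhmfsniaod": "doainsfmh".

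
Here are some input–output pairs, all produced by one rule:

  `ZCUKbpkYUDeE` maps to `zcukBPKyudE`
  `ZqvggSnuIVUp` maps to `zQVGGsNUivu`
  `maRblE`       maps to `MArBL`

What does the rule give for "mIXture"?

MixTUR

What's happening: flip the case of every letter, then delete the last character.
Doing the same to "mIXture": "MixTUR".
(Check on "ZCUKbpkYUDeE": → "zcukBPKyudEe" → "zcukBPKyudE" ✓)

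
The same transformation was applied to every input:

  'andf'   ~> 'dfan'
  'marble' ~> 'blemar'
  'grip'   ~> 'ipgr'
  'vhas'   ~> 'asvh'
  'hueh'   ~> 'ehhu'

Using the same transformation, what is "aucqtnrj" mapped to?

tnrjaucq

Rule — swap the front and back halves of the string.
Doing the same to "aucqtnrj": "tnrjaucq".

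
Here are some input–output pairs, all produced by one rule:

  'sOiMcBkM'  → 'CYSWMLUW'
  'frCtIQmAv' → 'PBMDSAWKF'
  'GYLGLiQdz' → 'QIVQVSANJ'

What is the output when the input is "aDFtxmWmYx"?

Looking at the pairs, the operation is to shift every letter 10 places forward in the alphabet (wrapping around), then convert every letter to uppercase.
Working it through for "aDFtxmWmYx": intermediate "kNPdhwGwIh", final "KNPDHWGWIH".

KNPDHWGWIH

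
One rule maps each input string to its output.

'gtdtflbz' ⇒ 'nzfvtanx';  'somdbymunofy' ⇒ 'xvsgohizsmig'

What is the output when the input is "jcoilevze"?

What's happening: move the first 3 characters to the end (rotate left by 3), then shift every letter 6 places backward in the alphabet (wrapping around).
"jcoilevze" → "ilevzejco" → "cfyptydwi".

cfyptydwi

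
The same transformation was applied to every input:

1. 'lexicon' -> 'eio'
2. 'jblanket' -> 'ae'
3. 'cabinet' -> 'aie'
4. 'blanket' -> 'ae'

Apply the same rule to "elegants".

eea

Rule — keep only the vowels.
So "elegants" becomes "eea".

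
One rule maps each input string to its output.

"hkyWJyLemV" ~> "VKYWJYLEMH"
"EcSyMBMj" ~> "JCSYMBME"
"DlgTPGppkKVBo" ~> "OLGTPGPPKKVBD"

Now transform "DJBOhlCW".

The pattern: swap the first and last characters, then convert every letter to uppercase.
Applying both steps to "DJBOhlCW": "WJBOhlCD", then "WJBOHLCD".

WJBOHLCD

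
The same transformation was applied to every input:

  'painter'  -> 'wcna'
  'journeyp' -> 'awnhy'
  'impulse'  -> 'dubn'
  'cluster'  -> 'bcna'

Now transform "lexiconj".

In each case the input is transformed by: shift every letter 9 places forward in the alphabet (wrapping around), then delete the first 3 characters.
Working it through for "lexiconj": intermediate "ungrlxws", final "rlxws".

rlxws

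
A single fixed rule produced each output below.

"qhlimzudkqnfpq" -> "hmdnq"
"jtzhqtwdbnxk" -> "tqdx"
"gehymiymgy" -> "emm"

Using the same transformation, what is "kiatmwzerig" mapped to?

The pattern: keep one character in every 3, starting at position 2 (positions 2nd, 5th, 8th, ...).
So "kiatmwzerig" becomes "imeg".

imeg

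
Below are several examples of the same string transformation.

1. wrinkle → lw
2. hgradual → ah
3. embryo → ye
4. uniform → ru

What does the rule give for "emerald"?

The pattern: swap the first and last characters, then keep only the last 2 characters.
Working it through for "emerald": intermediate "dmerale", final "le".

le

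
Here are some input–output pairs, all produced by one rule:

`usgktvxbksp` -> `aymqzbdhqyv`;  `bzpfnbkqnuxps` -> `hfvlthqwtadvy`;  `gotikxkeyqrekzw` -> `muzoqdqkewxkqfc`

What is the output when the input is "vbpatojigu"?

bhvgzupoma

In each case the input is transformed by: shift every letter 6 places forward in the alphabet (wrapping around).
For "vbpatojigu" the result is "bhvgzupoma".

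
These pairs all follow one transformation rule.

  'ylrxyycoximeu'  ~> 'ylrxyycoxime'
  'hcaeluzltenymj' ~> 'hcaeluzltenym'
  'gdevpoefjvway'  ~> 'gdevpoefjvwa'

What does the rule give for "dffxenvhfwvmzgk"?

dffxenvhfwvmzg

What's happening: delete the last character.
For "dffxenvhfwvmzgk" the result is "dffxenvhfwvmzg".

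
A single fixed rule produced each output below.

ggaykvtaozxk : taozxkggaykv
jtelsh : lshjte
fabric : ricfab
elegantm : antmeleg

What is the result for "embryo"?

ryoemb

What's happening: swap the front and back halves of the string.
So "embryo" becomes "ryoemb".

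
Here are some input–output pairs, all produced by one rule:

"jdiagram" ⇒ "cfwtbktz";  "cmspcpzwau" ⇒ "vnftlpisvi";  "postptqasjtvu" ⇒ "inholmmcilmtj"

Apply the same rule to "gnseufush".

zagllnxyn

In each case the input is transformed by: shift every letter 7 places backward in the alphabet (wrapping around), then take characters alternately from the front and the back (1st, last, 2nd, 2nd-last, ...).
So "gnseufush" becomes "zagllnxyn".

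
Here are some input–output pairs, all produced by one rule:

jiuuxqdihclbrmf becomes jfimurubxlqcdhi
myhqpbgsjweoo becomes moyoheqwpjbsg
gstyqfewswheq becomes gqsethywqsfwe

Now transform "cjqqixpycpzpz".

In each case the input is transformed by: take characters alternately from the front and the back (1st, last, 2nd, 2nd-last, ...).
Applying that to "cjqqixpycpzpz" gives "czjpqzqpicxyp".

czjpqzqpicxyp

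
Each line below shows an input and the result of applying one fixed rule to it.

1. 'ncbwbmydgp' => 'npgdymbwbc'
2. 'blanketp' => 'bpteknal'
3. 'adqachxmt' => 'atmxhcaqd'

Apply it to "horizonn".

hnnoziro

The transformation: move the first character to the end, then reverse the string.
Working it through for "horizonn": intermediate "orizonnh", final "hnnoziro".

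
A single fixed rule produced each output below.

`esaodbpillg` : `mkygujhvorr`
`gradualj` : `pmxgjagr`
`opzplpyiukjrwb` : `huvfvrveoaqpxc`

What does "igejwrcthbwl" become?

romkpcxiznhc

Each output is the input with this applied: move the last character to the front, then shift every letter 6 places forward in the alphabet (wrapping around).
On "igejwrcthbwl" that produces "romkpcxiznhc".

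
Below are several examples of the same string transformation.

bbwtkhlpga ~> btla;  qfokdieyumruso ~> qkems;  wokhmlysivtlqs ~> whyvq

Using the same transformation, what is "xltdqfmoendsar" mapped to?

Looking at the pairs, the operation is to keep one character in every 3, starting at position 1 (positions 1st, 4th, 7th, ...).
"xltdqfmoendsar" → "xdmna".

xdmna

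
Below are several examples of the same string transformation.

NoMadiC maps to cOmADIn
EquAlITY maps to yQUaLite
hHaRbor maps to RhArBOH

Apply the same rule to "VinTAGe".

EINtagv

Rule — swap the first and last characters, then flip the case of every letter.
"VinTAGe" → "einTAGV" → "EINtagv".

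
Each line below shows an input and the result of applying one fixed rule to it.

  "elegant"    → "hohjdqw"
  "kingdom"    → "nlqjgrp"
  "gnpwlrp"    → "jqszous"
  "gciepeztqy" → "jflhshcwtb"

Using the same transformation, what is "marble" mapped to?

Rule — shift every letter 3 places forward in the alphabet (wrapping around).
For "marble" the result is "pdueoh".

pdueoh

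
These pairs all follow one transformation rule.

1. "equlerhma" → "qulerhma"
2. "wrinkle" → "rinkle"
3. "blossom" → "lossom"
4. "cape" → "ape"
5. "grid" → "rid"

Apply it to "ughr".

ghr

Looking at the pairs, the operation is to delete the first character.
"ughr" → "ghr".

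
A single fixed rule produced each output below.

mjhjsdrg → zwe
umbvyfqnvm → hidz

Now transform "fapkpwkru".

sxx

Each output is the input with this applied: shift every letter 13 places forward in the alphabet (wrapping around) — i.e. ROT13, then keep one character in every 3, starting at position 1 (positions 1st, 4th, 7th, ...).
"fapkpwkru" → "sncxcjxeh" → "sxx".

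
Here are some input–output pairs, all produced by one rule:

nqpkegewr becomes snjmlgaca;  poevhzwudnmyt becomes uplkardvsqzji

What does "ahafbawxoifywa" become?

swwdwbxwstkebu

Looking at the pairs, the operation is to shift every letter 4 places backward in the alphabet (wrapping around), then move the last 2 characters to the front (rotate right by 2).
Working it through for "ahafbawxoifywa": intermediate "wdwbxwstkebusw", final "swwdwbxwstkebu".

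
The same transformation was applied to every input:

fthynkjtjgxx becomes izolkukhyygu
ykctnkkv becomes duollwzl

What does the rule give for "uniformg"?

The pattern: shift every letter 1 place forward in the alphabet (wrapping around), then move the first 2 characters to the end (rotate left by 2).
"uniformg" → "vojgpsnh" → "jgpsnhvo".

jgpsnhvo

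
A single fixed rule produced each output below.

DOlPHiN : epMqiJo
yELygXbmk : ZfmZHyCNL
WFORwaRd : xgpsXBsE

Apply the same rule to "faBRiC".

GBcsJd

Rule — shift every letter 1 place forward in the alphabet (wrapping around), then flip the case of every letter.
Working it through for "faBRiC": intermediate "gbCSjD", final "GBcsJd".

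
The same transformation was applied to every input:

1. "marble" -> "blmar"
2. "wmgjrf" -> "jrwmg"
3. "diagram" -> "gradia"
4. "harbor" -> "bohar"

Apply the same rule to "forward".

What's happening: delete the last character, then move the first 3 characters to the end (rotate left by 3).
Starting from "forward": after the first operation, "forwar"; after the second, "warfor".

warfor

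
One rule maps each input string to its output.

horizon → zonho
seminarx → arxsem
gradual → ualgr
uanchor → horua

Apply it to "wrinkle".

Each output is the input with this applied: move the last 3 characters to the front (rotate right by 3), then delete the last 2 characters.
Applying that to "wrinkle" gives "klewr".
(Check on "uanchor": → "horuanc" → "horua" ✓)

klewr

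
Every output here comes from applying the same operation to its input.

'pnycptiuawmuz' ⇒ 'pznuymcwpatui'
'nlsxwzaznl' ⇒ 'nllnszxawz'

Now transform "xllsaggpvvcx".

The pattern: take characters alternately from the front and the back (1st, last, 2nd, 2nd-last, ...).
Applying that to "xllsaggpvvcx" gives "xxlclvsvapgg".

xxlclvsvapgg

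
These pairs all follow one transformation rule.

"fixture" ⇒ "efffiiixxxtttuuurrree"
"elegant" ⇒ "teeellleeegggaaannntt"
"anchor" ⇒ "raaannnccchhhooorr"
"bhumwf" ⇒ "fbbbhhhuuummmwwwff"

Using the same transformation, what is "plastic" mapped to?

cppplllaaassstttiiicc

What's happening: repeat every character 3 times, then move the last character to the front.
On "plastic" that produces "cppplllaaassstttiiicc".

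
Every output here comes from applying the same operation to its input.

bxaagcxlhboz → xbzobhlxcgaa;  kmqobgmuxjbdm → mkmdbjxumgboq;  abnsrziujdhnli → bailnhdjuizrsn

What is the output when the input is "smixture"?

mserutxi

Each output is the input with this applied: reverse the string, then move the last 2 characters to the front (rotate right by 2).
On "smixture" that produces "mserutxi".
(Check on "abnsrziujdhnli": → "ilnhdjuizrsnba" → "bailnhdjuizrsn" ✓)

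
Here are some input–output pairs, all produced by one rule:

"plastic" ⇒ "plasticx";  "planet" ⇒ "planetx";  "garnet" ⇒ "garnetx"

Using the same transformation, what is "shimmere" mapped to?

shimmerex

The rule is to append "x".
Doing the same to "shimmere": "shimmerex".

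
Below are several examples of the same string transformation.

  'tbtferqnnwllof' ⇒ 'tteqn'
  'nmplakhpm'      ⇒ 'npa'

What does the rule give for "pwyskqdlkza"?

Rule — keep every other character starting from the first (positions 1st, 3rd, 5th, ...), then delete the last 2 characters.
For "pwyskqdlkza" the result is "pykd".
(Check on "nmplakhpm": → "npahm" → "npa" ✓)

pykd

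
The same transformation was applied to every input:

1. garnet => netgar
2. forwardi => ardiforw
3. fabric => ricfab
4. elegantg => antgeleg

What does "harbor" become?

Looking at the pairs, the operation is to swap the front and back halves of the string.
For "harbor" the result is "borhar".

borhar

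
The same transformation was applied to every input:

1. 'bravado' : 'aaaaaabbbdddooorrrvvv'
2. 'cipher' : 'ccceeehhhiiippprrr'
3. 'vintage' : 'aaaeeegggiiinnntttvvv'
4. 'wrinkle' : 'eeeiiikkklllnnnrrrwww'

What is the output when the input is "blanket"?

aaabbbeeekkklllnnnttt

The pattern: repeat every character 3 times, then sort the characters into alphabetical order.
So "blanket" becomes "aaabbbeeekkklllnnnttt".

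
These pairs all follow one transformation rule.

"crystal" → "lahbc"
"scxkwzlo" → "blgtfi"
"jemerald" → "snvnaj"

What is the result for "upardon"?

dyjam

In each case the input is transformed by: delete the last 2 characters, then shift every letter 9 places forward in the alphabet (wrapping around).
On "upardon": the first step gives "upard", and the second then gives "dyjam".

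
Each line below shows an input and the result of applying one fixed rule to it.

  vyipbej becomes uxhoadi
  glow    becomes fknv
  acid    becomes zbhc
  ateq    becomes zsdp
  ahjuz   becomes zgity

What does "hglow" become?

The pattern: shift every letter 1 place backward in the alphabet (wrapping around).
"hglow" → "gfknv".

gfknv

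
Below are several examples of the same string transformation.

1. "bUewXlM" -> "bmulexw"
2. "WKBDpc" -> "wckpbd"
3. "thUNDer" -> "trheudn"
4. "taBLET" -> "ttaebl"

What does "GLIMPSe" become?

Rule — take characters alternately from the front and the back (1st, last, 2nd, 2nd-last, ...), then convert every letter to lowercase.
Working it through for "GLIMPSe": intermediate "GeLSIPM", final "gelsipm".

gelsipm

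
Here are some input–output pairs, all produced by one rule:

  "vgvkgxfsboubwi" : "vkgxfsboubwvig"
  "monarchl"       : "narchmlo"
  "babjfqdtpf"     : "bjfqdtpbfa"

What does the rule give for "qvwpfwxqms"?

wpfwxqmqsv

What's happening: swap the first and last characters, then move the first 2 characters to the end (rotate left by 2).
On "qvwpfwxqms": the first step gives "svwpfwxqmq", and the second then gives "wpfwxqmqsv".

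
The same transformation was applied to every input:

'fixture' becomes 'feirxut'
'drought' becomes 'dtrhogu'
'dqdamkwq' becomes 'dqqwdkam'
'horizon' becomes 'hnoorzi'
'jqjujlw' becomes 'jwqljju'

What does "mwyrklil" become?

In each case the input is transformed by: take characters alternately from the front and the back (1st, last, 2nd, 2nd-last, ...).
Applying that to "mwyrklil" gives "mlwiylrk".

mlwiylrk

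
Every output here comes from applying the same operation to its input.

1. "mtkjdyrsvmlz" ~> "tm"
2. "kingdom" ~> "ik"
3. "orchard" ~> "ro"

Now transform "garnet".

ag

Looking at the pairs, the operation is to swap each adjacent pair of characters (1↔2, 3↔4, ...), then keep only the first 2 characters.
"garnet" → "agnrte" → "ag".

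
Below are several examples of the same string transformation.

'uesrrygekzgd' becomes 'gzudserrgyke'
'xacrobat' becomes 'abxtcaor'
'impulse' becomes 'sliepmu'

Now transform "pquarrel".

erpluqra

Each output is the input with this applied: move the last 3 characters to the front (rotate right by 3), then swap each adjacent pair of characters (1↔2, 3↔4, ...).
"pquarrel" → "erpluqra".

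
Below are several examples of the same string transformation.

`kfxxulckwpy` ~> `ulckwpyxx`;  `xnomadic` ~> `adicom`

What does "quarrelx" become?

relxar

The pattern: delete the first 2 characters, then move the first 2 characters to the end (rotate left by 2).
On "quarrelx": the first step gives "arrelx", and the second then gives "relxar".
(Check on "xnomadic": → "omadic" → "adicom" ✓)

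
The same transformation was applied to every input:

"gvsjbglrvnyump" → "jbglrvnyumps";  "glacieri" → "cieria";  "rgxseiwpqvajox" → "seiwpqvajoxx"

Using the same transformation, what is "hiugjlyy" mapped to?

In each case the input is transformed by: delete the first 2 characters, then move the first character to the end.
On "hiugjlyy": the first step gives "ugjlyy", and the second then gives "gjlyyu".

gjlyyu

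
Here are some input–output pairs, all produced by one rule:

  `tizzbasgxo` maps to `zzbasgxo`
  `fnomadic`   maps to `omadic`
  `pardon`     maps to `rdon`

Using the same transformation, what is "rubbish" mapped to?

bbish

What's happening: delete the first 2 characters.
Doing the same to "rubbish": "bbish".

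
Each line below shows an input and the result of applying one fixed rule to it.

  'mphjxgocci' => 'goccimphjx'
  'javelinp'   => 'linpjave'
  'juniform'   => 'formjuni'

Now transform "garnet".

Looking at the pairs, the operation is to swap the front and back halves of the string.
"garnet" → "netgar".

netgar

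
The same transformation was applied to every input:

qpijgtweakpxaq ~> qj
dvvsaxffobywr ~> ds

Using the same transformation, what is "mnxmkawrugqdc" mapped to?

In each case the input is transformed by: keep one character in every 3, starting at position 1 (positions 1st, 4th, 7th, ...), then delete the last 3 characters.
Working it through for "mnxmkawrugqdc": intermediate "mmwgc", final "mm".

mm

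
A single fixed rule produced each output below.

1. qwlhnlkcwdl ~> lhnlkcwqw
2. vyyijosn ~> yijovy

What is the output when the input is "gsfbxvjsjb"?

fbxvjsgs

The rule is to delete the last 2 characters, then move the first 2 characters to the end (rotate left by 2).
Applying both steps to "gsfbxvjsjb": "gsfbxvjs", then "fbxvjsgs".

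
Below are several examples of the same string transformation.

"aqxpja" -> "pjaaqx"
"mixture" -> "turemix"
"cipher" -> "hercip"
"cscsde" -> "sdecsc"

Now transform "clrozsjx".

ozsjxclr

In each case the input is transformed by: move the first 3 characters to the end (rotate left by 3).
"clrozsjx" → "ozsjxclr".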